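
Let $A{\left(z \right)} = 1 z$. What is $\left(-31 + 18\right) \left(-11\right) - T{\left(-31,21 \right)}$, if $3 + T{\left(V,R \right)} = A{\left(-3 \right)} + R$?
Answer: $128$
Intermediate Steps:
$A{\left(z \right)} = z$
$T{\left(V,R \right)} = -6 + R$ ($T{\left(V,R \right)} = -3 + \left(-3 + R\right) = -6 + R$)
$\left(-31 + 18\right) \left(-11\right) - T{\left(-31,21 \right)} = \left(-31 + 18\right) \left(-11\right) - \left(-6 + 21\right) = \left(-13\right) \left(-11\right) - 15 = 143 - 15 = 128$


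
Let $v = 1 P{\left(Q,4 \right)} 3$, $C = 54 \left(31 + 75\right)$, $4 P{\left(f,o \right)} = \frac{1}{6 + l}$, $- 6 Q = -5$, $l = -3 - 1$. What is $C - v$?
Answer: $\frac{45789}{8} \approx 5723.6$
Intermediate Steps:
$l = -4$ ($l = -3 - 1 = -4$)
$Q = \frac{5}{6}$ ($Q = \left(- \frac{1}{6}\right) \left(-5\right) = \frac{5}{6} \approx 0.83333$)
$P{\left(f,o \right)} = \frac{1}{8}$ ($P{\left(f,o \right)} = \frac{1}{4 \left(6 - 4\right)} = \frac{1}{4 \cdot 2} = \frac{1}{4} \cdot \frac{1}{2} = \frac{1}{8}$)
$C = 5724$ ($C = 54 \cdot 106 = 5724$)
$v = \frac{3}{8}$ ($v = 1 \cdot \frac{1}{8} \cdot 3 = \frac{1}{8} \cdot 3 = \frac{3}{8} \approx 0.375$)
$C - v = 5724 - \frac{3}{8} = \frac{45789}{8}$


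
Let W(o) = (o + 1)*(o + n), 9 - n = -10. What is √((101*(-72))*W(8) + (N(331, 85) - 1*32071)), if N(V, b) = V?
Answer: 26*I*√2661 ≈ 1341.2*I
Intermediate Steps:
n = 19 (n = 9 - 1*(-10) = 9 + 10 = 19)
W(o) = (1 + o)*(19 + o) (W(o) = (o + 1)*(o + 19) = (1 + o)*(19 + o))
√((101*(-72))*W(8) + (N(331, 85) - 1*32071)) = √((101*(-72))*(19 + 8² + 20*8) + (331 - 1*32071)) = √(-7272*(19 + 64 + 160) + (331 - 32071)) = √(-7272*243 - 31740) = √(-1767096 - 31740) = √(-1798836) = 26*I*√2661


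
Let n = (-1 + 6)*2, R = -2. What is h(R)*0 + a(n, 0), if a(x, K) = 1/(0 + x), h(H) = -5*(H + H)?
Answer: ⅒ ≈ 0.10000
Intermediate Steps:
h(H) = -10*H
n = 10 (n = 5*2 = 10)
a(x, K) = 1/x
h(R)*0 + a(n, 0) = -10*(-2)*0 + 1/10 = 20*0 + ⅒ = 0 + ⅒ = ⅒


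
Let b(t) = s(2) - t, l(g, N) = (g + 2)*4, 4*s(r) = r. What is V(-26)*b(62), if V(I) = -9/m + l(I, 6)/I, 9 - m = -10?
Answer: -97785/494 ≈ -197.95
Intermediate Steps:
s(r) = r/4
l(g, N) = 8 + 4*g (l(g, N) = (2 + g)*4 = 8 + 4*g)
m = 19 (m = 9 - 1*(-10) = 9 + 10 = 19)
V(I) = -9/19 + (8 + 4*I)/I
b(t) = 1/2 - t (b(t) = (1/4)*2 - t = 1/2 - t)
V(-26)*b(62) = (67/19 + 8/(-26))*(1/2 - 1*62) = (67/19 + 8*(-1/26))*(1/2 - 62) = (67/19 - 4/13)*(-123/2) = (795/247)*(-123/2) = -97785/494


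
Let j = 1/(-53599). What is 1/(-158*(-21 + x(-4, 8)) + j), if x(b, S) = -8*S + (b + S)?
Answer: 53599/685960001 ≈ 7.8137e-5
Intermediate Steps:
x(b, S) = b - 7*S (x(b, S) = -8*S + (S + b) = b - 7*S)
j = -1/53599 ≈ -1.8657e-5
1/(-158*(-21 + x(-4, 8)) + j) = 1/(-158*(-21 + (-4 - 7*8)) - 1/53599) = 1/(-158*(-21 + (-4 - 56)) - 1/53599) = 1/(-158*(-21 - 60) - 1/53599) = 1/(-158*(-81) - 1/53599) = 1/(12798 - 1/53599) = 1/(685960001/53599) = 53599/685960001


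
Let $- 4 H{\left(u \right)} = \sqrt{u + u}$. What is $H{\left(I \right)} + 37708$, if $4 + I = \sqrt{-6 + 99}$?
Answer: $37708 - \frac{\sqrt{-8 + 2 \sqrt{93}}}{4} \approx 37707.0$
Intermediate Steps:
$I = -4 + \sqrt{93}$ ($I = -4 + \sqrt{-6 + 99} = -4 + \sqrt{93} \approx 5.6437$)
$H{\left(u \right)} = - \frac{\sqrt{2} \sqrt{u}}{4}$ ($H{\left(u \right)} = - \frac{\sqrt{u + u}}{4} = - \frac{\sqrt{2 u}}{4} = - \frac{\sqrt{2} \sqrt{u}}{4}$)
$H{\left(I \right)} + 37708 = - \frac{\sqrt{2} \sqrt{-4 + \sqrt{93}}}{4} + 37708 = 37708 - \frac{\sqrt{2} \sqrt{-4 + \sqrt{93}}}{4}$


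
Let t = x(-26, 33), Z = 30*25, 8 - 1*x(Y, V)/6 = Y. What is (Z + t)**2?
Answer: 910116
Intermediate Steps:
x(Y, V) = 48 - 6*Y
Z = 750
t = 204 (t = 48 - 6*(-26) = 48 + 156 = 204)
(Z + t)**2 = (750 + 204)**2 = 954**2 = 910116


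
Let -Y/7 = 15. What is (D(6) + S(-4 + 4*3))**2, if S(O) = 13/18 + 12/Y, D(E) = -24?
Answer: 217179169/396900 ≈ 547.19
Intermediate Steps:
Y = -105 (Y = -7*15 = -105)
S(O) = 383/630 (S(O) = 13/18 + 12/(-105) = 13*(1/18) + 12*(-1/105) = 13/18 - 4/35 = 383/630)
(D(6) + S(-4 + 4*3))**2 = (-24 + 383/630)**2 = (-14737/630)**2 = 217179169/396900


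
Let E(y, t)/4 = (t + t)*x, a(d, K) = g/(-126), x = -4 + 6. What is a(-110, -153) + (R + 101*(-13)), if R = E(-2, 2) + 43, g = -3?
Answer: -51995/42 ≈ -1238.0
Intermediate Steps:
x = 2
a(d, K) = 1/42 (a(d, K) = -3/(-126) = -3*(-1/126) = 1/42)
E(y, t) = 16*t (E(y, t) = 4*((t + t)*2) = 4*((2*t)*2) = 4*(4*t) = 16*t)
R = 75 (R = 16*2 + 43 = 32 + 43 = 75)
a(-110, -153) + (R + 101*(-13)) = 1/42 + (75 + 101*(-13)) = 1/42 + (75 - 1313) = 1/42 - 1238 = -51995/42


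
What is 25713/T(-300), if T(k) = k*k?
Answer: 2857/10000 ≈ 0.28570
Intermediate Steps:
T(k) = k²
25713/T(-300) = 25713/((-300)²) = 25713/90000 = 25713*(1/90000) = 2857/10000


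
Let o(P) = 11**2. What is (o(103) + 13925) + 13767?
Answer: 27813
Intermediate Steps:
o(P) = 121
(o(103) + 13925) + 13767 = (121 + 13925) + 13767 = 14046 + 13767 = 27813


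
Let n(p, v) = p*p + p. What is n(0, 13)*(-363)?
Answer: 0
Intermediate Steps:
n(p, v) = p + p² (n(p, v) = p² + p = p + p²)
n(0, 13)*(-363) = (0*(1 + 0))*(-363) = (0*1)*(-363) = 0*(-363) = 0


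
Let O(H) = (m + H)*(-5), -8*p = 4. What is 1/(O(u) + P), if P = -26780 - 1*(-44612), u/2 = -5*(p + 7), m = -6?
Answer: 1/18187 ≈ 5.4984e-5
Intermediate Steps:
p = -1/2 (p = -1/8*4 = -1/2 ≈ -0.50000)
u = -65 (u = 2*(-5*(-1/2 + 7)) = 2*(-5*13/2) = 2*(-65/2) = -65)
O(H) = 30 - 5*H (O(H) = (-6 + H)*(-5) = 30 - 5*H)
P = 17832 (P = -26780 + 44612 = 17832)
1/(O(u) + P) = 1/((30 - 5*(-65)) + 17832) = 1/((30 + 325) + 17832) = 1/(355 + 17832) = 1/18187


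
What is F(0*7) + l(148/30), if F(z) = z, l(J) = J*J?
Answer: 5476/225 ≈ 24.338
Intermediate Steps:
l(J) = J²
F(0*7) + l(148/30) = 0*7 + (148/30)² = 0 + (148*(1/30))² = 0 + (74/15)² = 0 + 5476/225 = 5476/225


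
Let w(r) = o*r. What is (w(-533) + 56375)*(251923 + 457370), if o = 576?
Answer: -177772232469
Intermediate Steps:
w(r) = 576*r
(w(-533) + 56375)*(251923 + 457370) = (576*(-533) + 56375)*(251923 + 457370) = (-307008 + 56375)*709293 = -250633*709293 = -177772232469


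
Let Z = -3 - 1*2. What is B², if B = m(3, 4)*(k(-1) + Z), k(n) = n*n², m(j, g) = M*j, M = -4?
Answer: 5184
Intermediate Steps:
m(j, g) = -4*j
k(n) = n³
Z = -5 (Z = -3 - 2 = -5)
B = 72 (B = (-4*3)*((-1)³ - 5) = -12*(-1 - 5) = -12*(-6) = 72)
B² = 72² = 5184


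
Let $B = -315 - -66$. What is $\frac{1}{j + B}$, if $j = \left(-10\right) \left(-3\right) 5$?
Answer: $- \frac{1}{99} \approx -0.010101$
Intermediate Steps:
$j = 150$ ($j = 30 \cdot 5 = 150$)
$B = -249$ ($B = -315 + 66 = -249$)
$\frac{1}{j + B} = \frac{1}{150 - 249} = \frac{1}{-99} = - \frac{1}{99}$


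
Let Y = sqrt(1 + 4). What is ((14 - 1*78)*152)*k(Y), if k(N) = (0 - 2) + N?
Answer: 19456 - 9728*sqrt(5) ≈ -2296.5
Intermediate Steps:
Y = sqrt(5) ≈ 2.2361
k(N) = -2 + N
((14 - 1*78)*152)*k(Y) = ((14 - 1*78)*152)*(-2 + sqrt(5)) = ((14 - 78)*152)*(-2 + sqrt(5)) = (-64*152)*(-2 + sqrt(5)) = -9728*(-2 + sqrt(5)) = 19456 - 9728*sqrt(5)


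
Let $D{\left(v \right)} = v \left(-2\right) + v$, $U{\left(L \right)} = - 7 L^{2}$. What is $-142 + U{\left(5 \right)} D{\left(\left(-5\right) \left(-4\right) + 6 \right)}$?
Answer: $4408$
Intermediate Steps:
$D{\left(v \right)} = - v$ ($D{\left(v \right)} = - 2 v + v = - v$)
$-142 + U{\left(5 \right)} D{\left(\left(-5\right) \left(-4\right) + 6 \right)} = -142 + - 7 \cdot 5^{2} \left(- (\left(-5\right) \left(-4\right) + 6)\right) = -142 + \left(-7\right) 25 \left(- (20 + 6)\right) = -142 - 175 \left(\left(-1\right) 26\right) = -142 - -4550 = -142 + 4550 = 4408$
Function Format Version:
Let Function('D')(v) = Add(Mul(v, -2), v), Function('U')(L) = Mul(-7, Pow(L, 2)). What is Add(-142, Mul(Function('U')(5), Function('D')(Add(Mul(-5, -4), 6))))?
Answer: 4408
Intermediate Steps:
Function('D')(v) = Mul(-1, v) (Function('D')(v) = Add(Mul(-2, v), v) = Mul(-1, v))
Add(-142, Mul(Function('U')(5), Function('D')(Add(Mul(-5, -4), 6)))) = Add(-142, Mul(Mul(-7, Pow(5, 2)), Mul(-1, Add(Mul(-5, -4), 6)))) = Add(-142, Mul(Mul(-7, 25), Mul(-1, Add(20, 6)))) = Add(-142, Mul(-175, Mul(-1, 26))) = Add(-142, Mul(-175, -26)) = Add(-142, 4550) = 4408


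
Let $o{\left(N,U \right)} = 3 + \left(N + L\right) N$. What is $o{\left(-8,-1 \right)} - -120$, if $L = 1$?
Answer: $179$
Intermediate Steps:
$o{\left(N,U \right)} = 3 + N \left(1 + N\right)$ ($o{\left(N,U \right)} = 3 + \left(N + 1\right) N = 3 + \left(1 + N\right) N = 3 + N \left(1 + N\right)$)
$o{\left(-8,-1 \right)} - -120 = \left(3 - 8 + \left(-8\right)^{2}\right) - -120 = \left(3 - 8 + 64\right) + 120 = 59 + 120 = 179$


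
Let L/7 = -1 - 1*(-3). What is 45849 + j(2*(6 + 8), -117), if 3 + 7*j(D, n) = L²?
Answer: 321136/7 ≈ 45877.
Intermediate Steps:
L = 14 (L = 7*(-1 - 1*(-3)) = 7*(-1 + 3) = 7*2 = 14)
j(D, n) = 193/7 (j(D, n) = -3/7 + (⅐)*14² = -3/7 + (⅐)*196 = -3/7 + 28 = 193/7)
45849 + j(2*(6 + 8), -117) = 45849 + 193/7 = 321136/7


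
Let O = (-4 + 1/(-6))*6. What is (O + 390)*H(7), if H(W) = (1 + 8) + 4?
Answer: 4745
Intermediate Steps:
H(W) = 13 (H(W) = 9 + 4 = 13)
O = -25 (O = (-4 + 1*(-⅙))*6 = (-4 - ⅙)*6 = -25/6*6 = -25)
(O + 390)*H(7) = (-25 + 390)*13 = 365*13 = 4745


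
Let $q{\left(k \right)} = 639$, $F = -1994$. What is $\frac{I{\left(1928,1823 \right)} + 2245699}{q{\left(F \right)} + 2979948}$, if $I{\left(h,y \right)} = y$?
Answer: $\frac{749174}{993529} \approx 0.75405$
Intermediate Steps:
$\frac{I{\left(1928,1823 \right)} + 2245699}{q{\left(F \right)} + 2979948} = \frac{1823 + 2245699}{639 + 2979948} = \frac{2247522}{2980587} = 2247522 \cdot \frac{1}{2980587} = \frac{749174}{993529}$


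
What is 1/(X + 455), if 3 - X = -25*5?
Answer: 1/583 ≈ 0.0017153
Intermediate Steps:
X = 128 (X = 3 - (-25)*5 = 3 - 1*(-125) = 3 + 125 = 128)
1/(X + 455) = 1/(128 + 455) = 1/583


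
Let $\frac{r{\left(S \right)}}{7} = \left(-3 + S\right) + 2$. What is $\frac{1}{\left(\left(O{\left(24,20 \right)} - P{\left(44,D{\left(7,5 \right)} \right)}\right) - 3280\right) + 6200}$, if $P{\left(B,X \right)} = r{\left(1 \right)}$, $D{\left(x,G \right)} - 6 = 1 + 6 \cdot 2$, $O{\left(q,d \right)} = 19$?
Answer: $\frac{1}{2939} \approx 0.00034025$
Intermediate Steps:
$D{\left(x,G \right)} = 19$ ($D{\left(x,G \right)} = 6 + \left(1 + 6 \cdot 2\right) = 6 + \left(1 + 12\right) = 6 + 13 = 19$)
$r{\left(S \right)} = -7 + 7 S$ ($r{\left(S \right)} = 7 \left(\left(-3 + S\right) + 2\right) = 7 \left(-1 + S\right) = -7 + 7 S$)
$P{\left(B,X \right)} = 0$ ($P{\left(B,X \right)} = -7 + 7 \cdot 1 = -7 + 7 = 0$)
$\frac{1}{\left(\left(O{\left(24,20 \right)} - P{\left(44,D{\left(7,5 \right)} \right)}\right) - 3280\right) + 6200} = \frac{1}{\left(\left(19 - 0\right) - 3280\right) + 6200} = \frac{1}{\left(\left(19 + 0\right) - 3280\right) + 6200} = \frac{1}{\left(19 - 3280\right) + 6200} = \frac{1}{-3261 + 6200} = \frac{1}{2939}$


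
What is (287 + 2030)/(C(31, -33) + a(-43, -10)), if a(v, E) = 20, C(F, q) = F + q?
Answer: 2317/18 ≈ 128.72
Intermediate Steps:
(287 + 2030)/(C(31, -33) + a(-43, -10)) = (287 + 2030)/((31 - 33) + 20) = 2317/(-2 + 20) = 2317/18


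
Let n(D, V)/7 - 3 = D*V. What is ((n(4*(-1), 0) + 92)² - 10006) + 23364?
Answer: 26127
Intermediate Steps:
n(D, V) = 21 + 7*D*V (n(D, V) = 21 + 7*(D*V) = 21 + 7*D*V)
((n(4*(-1), 0) + 92)² - 10006) + 23364 = (((21 + 7*(4*(-1))*0) + 92)² - 10006) + 23364 = (((21 + 7*(-4)*0) + 92)² - 10006) + 23364 = (((21 + 0) + 92)² - 10006) + 23364 = ((21 + 92)² - 10006) + 23364 = (113² - 10006) + 23364 = (12769 - 10006) + 23364 = 2763 + 23364 = 26127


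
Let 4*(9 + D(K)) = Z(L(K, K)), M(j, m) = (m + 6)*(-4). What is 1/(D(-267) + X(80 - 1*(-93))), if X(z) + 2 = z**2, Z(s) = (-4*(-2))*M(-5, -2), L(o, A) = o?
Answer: 1/29886 ≈ 3.3460e-5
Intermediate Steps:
M(j, m) = -24 - 4*m (M(j, m) = (6 + m)*(-4) = -24 - 4*m)
Z(s) = -128 (Z(s) = (-4*(-2))*(-24 - 4*(-2)) = 8*(-24 + 8) = 8*(-16) = -128)
D(K) = -41 (D(K) = -9 + (1/4)*(-128) = -9 - 32 = -41)
X(z) = -2 + z**2
1/(D(-267) + X(80 - 1*(-93))) = 1/(-41 + (-2 + (80 - 1*(-93))**2)) = 1/(-41 + (-2 + (80 + 93)**2)) = 1/(-41 + (-2 + 173**2)) = 1/(-41 + (-2 + 29929)) = 1/(-41 + 29927) = 1/29886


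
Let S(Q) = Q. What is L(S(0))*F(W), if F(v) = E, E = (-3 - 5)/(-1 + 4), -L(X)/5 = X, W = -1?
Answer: 0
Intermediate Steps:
L(X) = -5*X
E = -8/3 ≈ -2.6667
F(v) = -8/3
L(S(0))*F(W) = -5*0*(-8/3) = 0*(-8/3) = 0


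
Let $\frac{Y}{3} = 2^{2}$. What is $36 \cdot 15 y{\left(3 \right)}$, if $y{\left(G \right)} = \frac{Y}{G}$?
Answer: $2160$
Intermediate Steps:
$Y = 12$ ($Y = 3 \cdot 2^{2} = 3 \cdot 4 = 12$)
$y{\left(G \right)} = \frac{12}{G}$
$36 \cdot 15 y{\left(3 \right)} = 36 \cdot 15 \cdot \frac{12}{3} = 540 \cdot 12 \cdot \frac{1}{3} = 540 \cdot 4 = 2160$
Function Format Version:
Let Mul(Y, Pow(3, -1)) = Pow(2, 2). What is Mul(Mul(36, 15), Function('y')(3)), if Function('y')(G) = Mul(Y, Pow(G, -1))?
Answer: 2160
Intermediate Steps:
Y = 12 (Y = Mul(3, Pow(2, 2)) = Mul(3, 4) = 12)
Function('y')(G) = Mul(12, Pow(G, -1))
Mul(Mul(36, 15), Function('y')(3)) = Mul(Mul(36, 15), Mul(12, Pow(3, -1))) = Mul(540, Mul(12, Rational(1, 3))) = Mul(540, 4) = 2160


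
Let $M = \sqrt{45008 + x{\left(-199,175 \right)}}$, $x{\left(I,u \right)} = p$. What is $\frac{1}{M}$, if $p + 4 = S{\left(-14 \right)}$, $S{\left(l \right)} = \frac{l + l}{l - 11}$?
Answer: $\frac{5 \sqrt{281282}}{562564} \approx 0.0047138$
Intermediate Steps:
$S{\left(l \right)} = \frac{2 l}{-11 + l}$
$p = - \frac{72}{25}$ ($p = -4 + 2 \left(-14\right) \frac{1}{-11 - 14} = -4 + 2 \left(-14\right) \frac{1}{-25} = -4 + 2 \left(-14\right) \left(- \frac{1}{25}\right) = -4 + \frac{28}{25} = - \frac{72}{25} \approx -2.88$)
$x{\left(I,u \right)} = - \frac{72}{25}$
$M = \frac{2 \sqrt{281282}}{5}$ ($M = \sqrt{45008 - \frac{72}{25}} = \sqrt{\frac{1125128}{25}} = \frac{2 \sqrt{281282}}{5} \approx 212.14$)
$\frac{1}{M} = \frac{1}{\frac{2}{5} \sqrt{281282}} = \frac{5 \sqrt{281282}}{562564}$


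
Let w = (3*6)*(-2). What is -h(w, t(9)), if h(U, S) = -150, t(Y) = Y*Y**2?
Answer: 150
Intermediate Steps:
w = -36 (w = 18*(-2) = -36)
t(Y) = Y**3
-h(w, t(9)) = -1*(-150) = 150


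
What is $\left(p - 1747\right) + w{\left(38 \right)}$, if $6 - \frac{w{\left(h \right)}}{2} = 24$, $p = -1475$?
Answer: $-3258$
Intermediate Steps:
$w{\left(h \right)} = -36$ ($w{\left(h \right)} = 12 - 48 = -36$)
$\left(p - 1747\right) + w{\left(38 \right)} = \left(-1475 - 1747\right) - 36 = -3222 - 36 = -3258$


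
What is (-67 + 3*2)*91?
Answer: -5551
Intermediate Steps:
(-67 + 3*2)*91 = (-67 + 6)*91 = -61*91 = -5551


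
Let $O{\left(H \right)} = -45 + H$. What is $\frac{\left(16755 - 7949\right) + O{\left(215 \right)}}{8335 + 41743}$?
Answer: $\frac{4488}{25039} \approx 0.17924$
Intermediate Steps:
$\frac{\left(16755 - 7949\right) + O{\left(215 \right)}}{8335 + 41743} = \frac{\left(16755 - 7949\right) + \left(-45 + 215\right)}{8335 + 41743} = \frac{\left(16755 - 7949\right) + 170}{50078} = \left(8806 + 170\right) \frac{1}{50078} = 8976 \cdot \frac{1}{50078} = \frac{4488}{25039}$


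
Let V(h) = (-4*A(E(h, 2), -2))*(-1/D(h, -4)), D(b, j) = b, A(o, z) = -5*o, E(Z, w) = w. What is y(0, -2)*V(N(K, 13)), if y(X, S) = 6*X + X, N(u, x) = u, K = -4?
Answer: 0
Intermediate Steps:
y(X, S) = 7*X
V(h) = -40/h (V(h) = (-(-20)*2)*(-1/h) = (-4*(-10))*(-1/h) = 40*(-1/h) = -40/h)
y(0, -2)*V(N(K, 13)) = (7*0)*(-40/(-4)) = 0*(-40*(-¼)) = 0*10 = 0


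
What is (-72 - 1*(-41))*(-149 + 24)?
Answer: 3875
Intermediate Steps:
(-72 - 1*(-41))*(-149 + 24) = (-72 + 41)*(-125) = -31*(-125) = 3875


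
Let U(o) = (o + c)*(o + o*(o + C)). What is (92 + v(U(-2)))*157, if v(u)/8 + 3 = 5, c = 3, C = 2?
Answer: 16956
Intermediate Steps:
U(o) = (3 + o)*(o + o*(2 + o)) (U(o) = (o + 3)*(o + o*(o + 2)) = (3 + o)*(o + o*(2 + o)))
v(u) = 16 (v(u) = -24 + 8*5 = -24 + 40 = 16)
(92 + v(U(-2)))*157 = (92 + 16)*157 = 108*157 = 16956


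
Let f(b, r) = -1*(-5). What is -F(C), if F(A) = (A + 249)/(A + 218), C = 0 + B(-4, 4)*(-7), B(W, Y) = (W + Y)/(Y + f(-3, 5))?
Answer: -249/218 ≈ -1.1422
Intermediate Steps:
f(b, r) = 5
B(W, Y) = (W + Y)/(5 + Y) (B(W, Y) = (W + Y)/(Y + 5) = (W + Y)/(5 + Y))
C = 0 (C = 0 + ((-4 + 4)/(5 + 4))*(-7) = 0 + (0/9)*(-7) = 0 + ((1/9)*0)*(-7) = 0 + 0*(-7) = 0 + 0 = 0)
F(A) = (249 + A)/(218 + A)
-F(C) = -(249 + 0)/(218 + 0) = -249/218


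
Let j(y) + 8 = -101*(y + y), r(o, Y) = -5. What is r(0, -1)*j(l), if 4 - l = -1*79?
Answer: 83870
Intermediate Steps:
l = 83 (l = 4 - (-1)*79 = 4 - 1*(-79) = 4 + 79 = 83)
j(y) = -8 - 202*y (j(y) = -8 - 101*(y + y) = -8 - 202*y)
r(0, -1)*j(l) = -5*(-8 - 202*83) = -5*(-8 - 16766) = -5*(-16774) = 83870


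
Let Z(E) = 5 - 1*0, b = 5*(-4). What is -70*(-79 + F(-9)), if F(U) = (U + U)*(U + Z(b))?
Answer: 490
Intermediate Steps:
b = -20
Z(E) = 5 (Z(E) = 5 + 0 = 5)
F(U) = 2*U*(5 + U) (F(U) = (U + U)*(U + 5) = (2*U)*(5 + U) = 2*U*(5 + U))
-70*(-79 + F(-9)) = -70*(-79 + 2*(-9)*(5 - 9)) = -70*(-79 + 2*(-9)*(-4)) = -70*(-79 + 72) = -70*(-7) = 490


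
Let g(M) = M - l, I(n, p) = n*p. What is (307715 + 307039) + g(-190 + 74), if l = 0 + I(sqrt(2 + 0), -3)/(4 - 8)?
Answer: 614638 - 3*sqrt(2)/4 ≈ 6.1464e+5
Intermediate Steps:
l = 3*sqrt(2)/4 (l = 0 + (sqrt(2 + 0)*(-3))/(4 - 8) = 0 + (sqrt(2)*(-3))/(-4) = 0 - 3*sqrt(2)*(-1/4) = 0 + 3*sqrt(2)/4 = 3*sqrt(2)/4 ≈ 1.0607)
g(M) = M - 3*sqrt(2)/4
(307715 + 307039) + g(-190 + 74) = (307715 + 307039) + ((-190 + 74) - 3*sqrt(2)/4) = 614754 + (-116 - 3*sqrt(2)/4) = 614638 - 3*sqrt(2)/4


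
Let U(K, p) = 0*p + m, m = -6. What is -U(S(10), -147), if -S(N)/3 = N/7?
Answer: 6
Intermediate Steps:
S(N) = -3*N/7
U(K, p) = -6 (U(K, p) = 0*p - 6 = 0 - 6 = -6)
-U(S(10), -147) = -1*(-6) = 6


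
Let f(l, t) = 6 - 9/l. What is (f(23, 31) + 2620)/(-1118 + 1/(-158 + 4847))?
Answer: -283164021/120572923 ≈ -2.3485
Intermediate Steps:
f(l, t) = 6 - 9/l
(f(23, 31) + 2620)/(-1118 + 1/(-158 + 4847)) = ((6 - 9/23) + 2620)/(-1118 + 1/(-158 + 4847)) = ((6 - 9*1/23) + 2620)/(-1118 + 1/4689) = ((6 - 9/23) + 2620)/(-1118 + 1/4689) = (129/23 + 2620)/(-5242301/4689) = (60389/23)*(-4689/5242301) = -283164021/120572923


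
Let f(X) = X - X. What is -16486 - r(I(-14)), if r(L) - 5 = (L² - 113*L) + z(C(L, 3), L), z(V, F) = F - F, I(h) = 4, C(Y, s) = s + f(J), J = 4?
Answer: -16055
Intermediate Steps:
f(X) = 0
C(Y, s) = s (C(Y, s) = s + 0 = s)
z(V, F) = 0
r(L) = 5 + L² - 113*L (r(L) = 5 + ((L² - 113*L) + 0) = 5 + (L² - 113*L) = 5 + L² - 113*L)
-16486 - r(I(-14)) = -16486 - (5 + 4² - 113*4) = -16486 - (5 + 16 - 452) = -16486 - 1*(-431) = -16486 + 431 = -16055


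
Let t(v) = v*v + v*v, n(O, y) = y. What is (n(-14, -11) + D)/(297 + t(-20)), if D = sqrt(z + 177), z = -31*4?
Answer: -11/1097 + sqrt(53)/1097 ≈ -0.0033910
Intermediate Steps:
z = -124
t(v) = 2*v**2 (t(v) = v**2 + v**2 = 2*v**2)
D = sqrt(53) (D = sqrt(-124 + 177) = sqrt(53) ≈ 7.2801)
(n(-14, -11) + D)/(297 + t(-20)) = (-11 + sqrt(53))/(297 + 2*(-20)**2) = (-11 + sqrt(53))/(297 + 2*400) = (-11 + sqrt(53))/(297 + 800) = (-11 + sqrt(53))/1097 = (-11 + sqrt(53))*(1/1097) = -11/1097 + sqrt(53)/1097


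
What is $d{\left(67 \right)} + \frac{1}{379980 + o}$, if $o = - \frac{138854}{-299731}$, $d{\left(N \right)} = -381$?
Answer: $- \frac{43392822833423}{113891924234} \approx -381.0$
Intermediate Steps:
$o = \frac{138854}{299731}$ ($o = \left(-138854\right) \left(- \frac{1}{299731}\right) = \frac{138854}{299731} \approx 0.46326$)
$d{\left(67 \right)} + \frac{1}{379980 + o} = -381 + \frac{1}{379980 + \frac{138854}{299731}} = -381 + \frac{1}{\frac{113891924234}{299731}} = -381 + \frac{299731}{113891924234} = - \frac{43392822833423}{113891924234}$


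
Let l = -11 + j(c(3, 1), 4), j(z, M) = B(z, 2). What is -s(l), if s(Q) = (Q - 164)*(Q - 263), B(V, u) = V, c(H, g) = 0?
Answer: -47950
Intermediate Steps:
j(z, M) = z
l = -11 (l = -11 + 0 = -11)
s(Q) = (-263 + Q)*(-164 + Q) (s(Q) = (-164 + Q)*(-263 + Q) = (-263 + Q)*(-164 + Q))
-s(l) = -(43132 + (-11)² - 427*(-11)) = -(43132 + 121 + 4697) = -1*47950 = -47950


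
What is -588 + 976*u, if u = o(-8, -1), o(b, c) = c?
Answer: -1564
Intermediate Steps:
u = -1
-588 + 976*u = -588 + 976*(-1) = -588 - 976 = -1564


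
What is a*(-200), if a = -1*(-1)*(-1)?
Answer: 200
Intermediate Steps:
a = -1 (a = 1*(-1) = -1)
a*(-200) = -1*(-200) = 200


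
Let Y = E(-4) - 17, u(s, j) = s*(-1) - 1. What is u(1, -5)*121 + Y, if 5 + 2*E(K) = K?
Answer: -527/2 ≈ -263.50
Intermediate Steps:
u(s, j) = -1 - s (u(s, j) = -s - 1 = -1 - s)
E(K) = -5/2 + K/2
Y = -43/2 (Y = (-5/2 + (½)*(-4)) - 17 = (-5/2 - 2) - 17 = -9/2 - 17 = -43/2 ≈ -21.500)
u(1, -5)*121 + Y = (-1 - 1*1)*121 - 43/2 = (-1 - 1)*121 - 43/2 = -2*121 - 43/2 = -242 - 43/2 = -527/2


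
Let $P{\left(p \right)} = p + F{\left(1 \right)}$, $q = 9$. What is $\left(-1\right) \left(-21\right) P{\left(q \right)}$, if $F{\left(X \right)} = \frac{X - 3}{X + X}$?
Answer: $168$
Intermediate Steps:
$F{\left(X \right)} = \frac{-3 + X}{2 X}$
$P{\left(p \right)} = -1 + p$ ($P{\left(p \right)} = p + \frac{-3 + 1}{2 \cdot 1} = p + \frac{1}{2} \cdot 1 \left(-2\right) = p - 1 = -1 + p$)
$\left(-1\right) \left(-21\right) P{\left(q \right)} = \left(-1\right) \left(-21\right) \left(-1 + 9\right) = 21 \cdot 8 = 168$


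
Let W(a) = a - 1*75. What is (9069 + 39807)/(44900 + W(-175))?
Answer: 24438/22325 ≈ 1.0946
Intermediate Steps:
W(a) = -75 + a (W(a) = a - 75 = -75 + a)
(9069 + 39807)/(44900 + W(-175)) = (9069 + 39807)/(44900 + (-75 - 175)) = 48876/(44900 - 250) = 48876/44650 = 48876*(1/44650) = 24438/22325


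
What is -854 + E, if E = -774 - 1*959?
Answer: -2587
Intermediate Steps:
E = -1733 (E = -774 - 959 = -1733)
-854 + E = -854 - 1733 = -2587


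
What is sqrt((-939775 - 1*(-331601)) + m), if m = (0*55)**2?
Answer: I*sqrt(608174) ≈ 779.86*I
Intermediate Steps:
m = 0 (m = 0**2 = 0)
sqrt((-939775 - 1*(-331601)) + m) = sqrt((-939775 - 1*(-331601)) + 0) = sqrt((-939775 + 331601) + 0) = sqrt(-608174 + 0) = sqrt(-608174) = I*sqrt(608174)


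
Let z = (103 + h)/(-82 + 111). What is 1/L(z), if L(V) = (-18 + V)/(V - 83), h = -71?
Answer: 475/98 ≈ 4.8469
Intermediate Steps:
z = 32/29 (z = (103 - 71)/(-82 + 111) = 32/29 ≈ 1.1034)
L(V) = (-18 + V)/(-83 + V)
1/L(z) = 1/((-18 + 32/29)/(-83 + 32/29)) = 1/(-490/29/(-2375/29)) = 1/(-29/2375*(-490/29)) = 1/(98/475) = 475/98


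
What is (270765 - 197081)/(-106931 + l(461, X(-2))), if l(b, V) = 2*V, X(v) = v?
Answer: -73684/106935 ≈ -0.68905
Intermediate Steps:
(270765 - 197081)/(-106931 + l(461, X(-2))) = (270765 - 197081)/(-106931 + 2*(-2)) = 73684/(-106931 - 4) = 73684/(-106935) = 73684*(-1/106935) = -73684/106935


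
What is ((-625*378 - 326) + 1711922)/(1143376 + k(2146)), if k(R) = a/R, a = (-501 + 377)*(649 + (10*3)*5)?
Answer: 263841043/204465485 ≈ 1.2904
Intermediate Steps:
a = -99076 (a = -124*(649 + 30*5) = -124*(649 + 150) = -124*799 = -99076)
k(R) = -99076/R
((-625*378 - 326) + 1711922)/(1143376 + k(2146)) = ((-625*378 - 326) + 1711922)/(1143376 - 99076/2146) = ((-236250 - 326) + 1711922)/(1143376 - 99076*1/2146) = (-236576 + 1711922)/(1143376 - 49538/1073) = 1475346/(1226792910/1073) = 1475346*(1073/1226792910) = 263841043/204465485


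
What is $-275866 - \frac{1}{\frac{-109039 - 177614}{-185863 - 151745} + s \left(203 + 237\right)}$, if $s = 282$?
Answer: $- \frac{3852072113702782}{13963562431} \approx -2.7587 \cdot 10^{5}$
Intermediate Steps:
$-275866 - \frac{1}{\frac{-109039 - 177614}{-185863 - 151745} + s \left(203 + 237\right)} = -275866 - \frac{1}{\frac{-109039 - 177614}{-185863 - 151745} + 282 \left(203 + 237\right)} = -275866 - \frac{1}{- \frac{286653}{-337608} + 282 \cdot 440} = -275866 - \frac{1}{\left(-286653\right) \left(- \frac{1}{337608}\right) + 124080} = -275866 - \frac{1}{\frac{95551}{112536} + 124080} = -275866 - \frac{1}{\frac{13963562431}{112536}} = -275866 - \frac{112536}{13963562431} = - \frac{3852072113702782}{13963562431}$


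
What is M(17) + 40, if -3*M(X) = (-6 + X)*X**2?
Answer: -3059/3 ≈ -1019.7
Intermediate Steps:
M(X) = -X**2*(-6 + X)/3 (M(X) = -(-6 + X)*X**2/3 = -X**2*(-6 + X)/3)
M(17) + 40 = (1/3)*17**2*(6 - 1*17) + 40 = (1/3)*289*(6 - 17) + 40 = (1/3)*289*(-11) + 40 = -3179/3 + 40 = -3059/3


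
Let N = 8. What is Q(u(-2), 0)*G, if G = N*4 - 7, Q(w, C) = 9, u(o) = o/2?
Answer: 225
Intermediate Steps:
u(o) = o/2 (u(o) = o*(1/2) = o/2)
G = 25 (G = 8*4 - 7 = 32 - 7 = 25)
Q(u(-2), 0)*G = 9*25 = 225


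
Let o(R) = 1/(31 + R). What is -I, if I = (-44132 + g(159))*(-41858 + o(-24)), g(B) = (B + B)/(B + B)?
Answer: -12930603655/7 ≈ -1.8472e+9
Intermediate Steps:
g(B) = 1 (g(B) = (2*B)/((2*B)) = (2*B)*(1/(2*B)) = 1)
I = 12930603655/7 (I = (-44132 + 1)*(-41858 + 1/(31 - 24)) = -44131*(-41858 + 1/7) = -44131*(-293005/7) = 12930603655/7 ≈ 1.8472e+9)
-I = -1*12930603655/7 = -12930603655/7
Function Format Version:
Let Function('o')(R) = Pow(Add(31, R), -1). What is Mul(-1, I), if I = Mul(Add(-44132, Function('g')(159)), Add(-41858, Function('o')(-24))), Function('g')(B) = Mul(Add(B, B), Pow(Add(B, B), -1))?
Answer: Rational(-12930603655, 7) ≈ -1.8472e+9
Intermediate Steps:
Function('g')(B) = 1 (Function('g')(B) = Mul(Mul(2, B), Pow(Mul(2, B), -1)) = Mul(Mul(2, B), Mul(Rational(1, 2), Pow(B, -1))) = 1)
I = Rational(12930603655, 7) (I = Mul(Add(-44132, 1), Add(-41858, Pow(Add(31, -24), -1))) = Mul(-44131, Add(-41858, Pow(7, -1))) = Mul(-44131, Add(-41858, Rational(1, 7))) = Mul(-44131, Rational(-293005, 7)) = Rational(12930603655, 7) ≈ 1.8472e+9)
Mul(-1, I) = Mul(-1, Rational(12930603655, 7)) = Rational(-12930603655, 7)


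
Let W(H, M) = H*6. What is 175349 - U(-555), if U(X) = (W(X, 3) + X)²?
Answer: -14917876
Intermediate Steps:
W(H, M) = 6*H
U(X) = 49*X² (U(X) = (6*X + X)² = (7*X)² = 49*X²)
175349 - U(-555) = 175349 - 49*(-555)² = 175349 - 49*308025 = 175349 - 1*15093225 = 175349 - 15093225 = -14917876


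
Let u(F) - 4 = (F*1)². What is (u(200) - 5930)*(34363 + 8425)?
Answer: 1457958312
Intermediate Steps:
u(F) = 4 + F² (u(F) = 4 + (F*1)² = 4 + F²)
(u(200) - 5930)*(34363 + 8425) = ((4 + 200²) - 5930)*(34363 + 8425) = ((4 + 40000) - 5930)*42788 = (40004 - 5930)*42788 = 34074*42788 = 1457958312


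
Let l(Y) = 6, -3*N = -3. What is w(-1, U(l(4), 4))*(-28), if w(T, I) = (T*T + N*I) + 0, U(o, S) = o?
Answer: -196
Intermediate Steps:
N = 1 (N = -1/3*(-3) = 1)
w(T, I) = I + T**2 (w(T, I) = (T*T + 1*I) + 0 = (T**2 + I) + 0 = (I + T**2) + 0 = I + T**2)
w(-1, U(l(4), 4))*(-28) = (6 + (-1)**2)*(-28) = (6 + 1)*(-28) = 7*(-28) = -196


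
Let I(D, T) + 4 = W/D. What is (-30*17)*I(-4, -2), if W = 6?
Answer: 2805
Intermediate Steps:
I(D, T) = -4 + 6/D
(-30*17)*I(-4, -2) = (-30*17)*(-4 + 6/(-4)) = -510*(-4 + 6*(-¼)) = -510*(-4 - 3/2) = -510*(-11/2) = 2805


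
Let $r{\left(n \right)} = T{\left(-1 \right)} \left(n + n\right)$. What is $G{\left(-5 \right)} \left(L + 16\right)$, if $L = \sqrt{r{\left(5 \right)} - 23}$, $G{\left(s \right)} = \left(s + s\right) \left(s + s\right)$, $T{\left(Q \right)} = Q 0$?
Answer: $1600 + 100 i \sqrt{23} \approx 1600.0 + 479.58 i$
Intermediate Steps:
$T{\left(Q \right)} = 0$
$r{\left(n \right)} = 0$ ($r{\left(n \right)} = 0 \left(n + n\right) = 0 \cdot 2 n = 0$)
$G{\left(s \right)} = 4 s^{2}$ ($G{\left(s \right)} = 2 s 2 s = 4 s^{2}$)
$L = i \sqrt{23}$ ($L = \sqrt{0 - 23} = \sqrt{-23} = i \sqrt{23} \approx 4.7958 i$)
$G{\left(-5 \right)} \left(L + 16\right) = 4 \left(-5\right)^{2} \left(i \sqrt{23} + 16\right) = 4 \cdot 25 \left(16 + i \sqrt{23}\right) = 100 \left(16 + i \sqrt{23}\right) = 1600 + 100 i \sqrt{23}$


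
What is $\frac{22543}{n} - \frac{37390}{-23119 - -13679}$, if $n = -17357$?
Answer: $\frac{43617231}{16385008} \approx 2.662$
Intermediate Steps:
$\frac{22543}{n} - \frac{37390}{-23119 - -13679} = \frac{22543}{-17357} - \frac{37390}{-23119 - -13679} = 22543 \left(- \frac{1}{17357}\right) - \frac{37390}{-23119 + 13679} = - \frac{22543}{17357} - \frac{37390}{-9440} = - \frac{22543}{17357} - - \frac{3739}{944} = - \frac{22543}{17357} + \frac{3739}{944} = \frac{43617231}{16385008}$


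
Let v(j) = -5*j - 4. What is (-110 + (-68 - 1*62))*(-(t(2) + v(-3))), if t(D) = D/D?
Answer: 2880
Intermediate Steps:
v(j) = -4 - 5*j
t(D) = 1
(-110 + (-68 - 1*62))*(-(t(2) + v(-3))) = (-110 + (-68 - 1*62))*(-(1 + (-4 - 5*(-3)))) = (-110 + (-68 - 62))*(-(1 + (-4 + 15))) = (-110 - 130)*(-(1 + 11)) = -(-240)*12 = -240*(-12) = 2880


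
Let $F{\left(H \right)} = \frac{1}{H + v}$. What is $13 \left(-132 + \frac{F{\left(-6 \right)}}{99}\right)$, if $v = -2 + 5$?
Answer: $- \frac{509665}{297} \approx -1716.0$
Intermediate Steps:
$v = 3$
$F{\left(H \right)} = \frac{1}{3 + H}$ ($F{\left(H \right)} = \frac{1}{H + 3} = \frac{1}{3 + H}$)
$13 \left(-132 + \frac{F{\left(-6 \right)}}{99}\right) = 13 \left(-132 + \frac{1}{\left(3 - 6\right) 99}\right) = 13 \left(-132 + \frac{1}{-3} \cdot \frac{1}{99}\right) = 13 \left(-132 - \frac{1}{297}\right) = 13 \left(- \frac{39205}{297}\right) = - \frac{509665}{297}$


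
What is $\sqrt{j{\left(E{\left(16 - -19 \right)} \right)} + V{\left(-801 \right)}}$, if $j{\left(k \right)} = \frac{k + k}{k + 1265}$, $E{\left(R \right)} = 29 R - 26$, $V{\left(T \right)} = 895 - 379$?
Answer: $\frac{\sqrt{25327}}{7} \approx 22.735$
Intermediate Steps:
$V{\left(T \right)} = 516$ ($V{\left(T \right)} = 895 - 379 = 516$)
$E{\left(R \right)} = -26 + 29 R$
$j{\left(k \right)} = \frac{2 k}{1265 + k}$
$\sqrt{j{\left(E{\left(16 - -19 \right)} \right)} + V{\left(-801 \right)}} = \sqrt{\frac{2 \left(-26 + 29 \left(16 - -19\right)\right)}{1265 - \left(26 - 29 \left(16 - -19\right)\right)} + 516} = \sqrt{\frac{2 \left(-26 + 29 \left(16 + 19\right)\right)}{1265 - \left(26 - 29 \left(16 + 19\right)\right)} + 516} = \sqrt{\frac{2 \left(-26 + 29 \cdot 35\right)}{1265 + \left(-26 + 29 \cdot 35\right)} + 516} = \sqrt{\frac{2 \left(-26 + 1015\right)}{1265 + \left(-26 + 1015\right)} + 516} = \sqrt{2 \cdot 989 \frac{1}{1265 + 989} + 516} = \sqrt{2 \cdot 989 \cdot \frac{1}{2254} + 516} = \sqrt{\frac{43}{49} + 516} = \sqrt{\frac{25327}{49}} = \frac{\sqrt{25327}}{7}$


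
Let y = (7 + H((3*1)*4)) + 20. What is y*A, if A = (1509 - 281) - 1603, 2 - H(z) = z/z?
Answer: -10500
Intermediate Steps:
H(z) = 1 (H(z) = 2 - z/z = 2 - 1*1 = 2 - 1 = 1)
A = -375 (A = 1228 - 1603 = -375)
y = 28 (y = (7 + 1) + 20 = 8 + 20 = 28)
y*A = 28*(-375) = -10500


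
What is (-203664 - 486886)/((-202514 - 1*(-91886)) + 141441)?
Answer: -690550/30813 ≈ -22.411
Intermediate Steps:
(-203664 - 486886)/((-202514 - 1*(-91886)) + 141441) = -690550/((-202514 + 91886) + 141441) = -690550/(-110628 + 141441) = -690550/30813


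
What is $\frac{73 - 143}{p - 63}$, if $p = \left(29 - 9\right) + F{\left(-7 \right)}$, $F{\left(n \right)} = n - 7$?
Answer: $\frac{70}{57} \approx 1.2281$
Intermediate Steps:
$F{\left(n \right)} = -7 + n$
$p = 6$ ($p = \left(29 - 9\right) - 14 = 20 - 14 = 6$)
$\frac{73 - 143}{p - 63} = \frac{73 - 143}{6 - 63} = - \frac{70}{-57} = \left(-70\right) \left(- \frac{1}{57}\right) = \frac{70}{57}$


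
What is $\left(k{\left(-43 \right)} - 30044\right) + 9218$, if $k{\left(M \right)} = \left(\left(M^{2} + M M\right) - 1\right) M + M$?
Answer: $-179840$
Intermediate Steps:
$k{\left(M \right)} = M + M \left(-1 + 2 M^{2}\right)$ ($k{\left(M \right)} = \left(\left(M^{2} + M^{2}\right) - 1\right) M + M = \left(2 M^{2} - 1\right) M + M = \left(-1 + 2 M^{2}\right) M + M = M \left(-1 + 2 M^{2}\right) + M = M + M \left(-1 + 2 M^{2}\right)$)
$\left(k{\left(-43 \right)} - 30044\right) + 9218 = \left(2 \left(-43\right)^{3} - 30044\right) + 9218 = \left(2 \left(-79507\right) - 30044\right) + 9218 = \left(-159014 - 30044\right) + 9218 = -189058 + 9218 = -179840$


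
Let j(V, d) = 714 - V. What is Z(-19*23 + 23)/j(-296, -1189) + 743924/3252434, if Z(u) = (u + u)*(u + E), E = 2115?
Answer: -1145016937628/821239585 ≈ -1394.3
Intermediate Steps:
Z(u) = 2*u*(2115 + u) (Z(u) = (u + u)*(u + 2115) = (2*u)*(2115 + u) = 2*u*(2115 + u))
Z(-19*23 + 23)/j(-296, -1189) + 743924/3252434 = (2*(-19*23 + 23)*(2115 + (-19*23 + 23)))/(714 - 1*(-296)) + 743924/3252434 = (2*(-437 + 23)*(2115 + (-437 + 23)))/(714 + 296) + 743924*(1/3252434) = (2*(-414)*(2115 - 414))/1010 + 371962/1626217 = (2*(-414)*1701)*(1/1010) + 371962/1626217 = -1408428*1/1010 + 371962/1626217 = -704214/505 + 371962/1626217 = -1145016937628/821239585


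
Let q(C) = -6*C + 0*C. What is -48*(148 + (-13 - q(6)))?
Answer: -8208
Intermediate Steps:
q(C) = -6*C (q(C) = -6*C + 0 = -6*C)
-48*(148 + (-13 - q(6))) = -48*(148 + (-13 - (-6)*6)) = -48*(148 + (-13 - 1*(-36))) = -48*(148 + (-13 + 36)) = -48*(148 + 23) = -48*171 = -8208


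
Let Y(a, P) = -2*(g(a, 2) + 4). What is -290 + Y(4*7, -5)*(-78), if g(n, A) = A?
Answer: 646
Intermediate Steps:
Y(a, P) = -12 (Y(a, P) = -2*(2 + 4) = -2*6 = -12)
-290 + Y(4*7, -5)*(-78) = -290 - 12*(-78) = -290 + 936 = 646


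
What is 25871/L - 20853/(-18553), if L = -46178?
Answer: 482965171/856740434 ≈ 0.56372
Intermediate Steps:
25871/L - 20853/(-18553) = 25871/(-46178) - 20853/(-18553) = 25871*(-1/46178) - 20853*(-1/18553) = -25871/46178 + 20853/18553 = 482965171/856740434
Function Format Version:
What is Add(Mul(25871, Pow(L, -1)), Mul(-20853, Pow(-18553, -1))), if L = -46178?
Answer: Rational(482965171, 856740434) ≈ 0.56372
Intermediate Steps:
Add(Mul(25871, Pow(L, -1)), Mul(-20853, Pow(-18553, -1))) = Add(Mul(25871, Pow(-46178, -1)), Mul(-20853, Pow(-18553, -1))) = Add(Mul(25871, Rational(-1, 46178)), Mul(-20853, Rational(-1, 18553))) = Add(Rational(-25871, 46178), Rational(20853, 18553)) = Rational(482965171, 856740434)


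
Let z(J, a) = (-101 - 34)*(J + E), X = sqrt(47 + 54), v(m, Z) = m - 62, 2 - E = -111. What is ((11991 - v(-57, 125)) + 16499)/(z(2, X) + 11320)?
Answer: -28609/4205 ≈ -6.8036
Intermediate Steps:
E = 113 (E = 2 - 1*(-111) = 2 + 111 = 113)
v(m, Z) = -62 + m
X = sqrt(101) ≈ 10.050
z(J, a) = -15255 - 135*J (z(J, a) = (-101 - 34)*(J + 113) = -135*(113 + J) = -15255 - 135*J)
((11991 - v(-57, 125)) + 16499)/(z(2, X) + 11320) = ((11991 - (-62 - 57)) + 16499)/((-15255 - 135*2) + 11320) = ((11991 - 1*(-119)) + 16499)/((-15255 - 270) + 11320) = ((11991 + 119) + 16499)/(-15525 + 11320) = (12110 + 16499)/(-4205) = 28609*(-1/4205) = -28609/4205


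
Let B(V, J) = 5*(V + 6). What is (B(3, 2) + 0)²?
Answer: 2025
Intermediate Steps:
B(V, J) = 30 + 5*V (B(V, J) = 5*(6 + V) = 30 + 5*V)
(B(3, 2) + 0)² = ((30 + 5*3) + 0)² = ((30 + 15) + 0)² = (45 + 0)² = 45² = 2025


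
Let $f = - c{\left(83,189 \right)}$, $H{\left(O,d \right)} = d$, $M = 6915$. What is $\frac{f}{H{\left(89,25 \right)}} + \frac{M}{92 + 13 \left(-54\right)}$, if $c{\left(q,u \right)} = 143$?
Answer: $- \frac{52021}{3050} \approx -17.056$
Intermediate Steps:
$f = -143$ ($f = \left(-1\right) 143 = -143$)
$\frac{f}{H{\left(89,25 \right)}} + \frac{M}{92 + 13 \left(-54\right)} = - \frac{143}{25} + \frac{6915}{92 + 13 \left(-54\right)} = \left(-143\right) \frac{1}{25} + \frac{6915}{92 - 702} = - \frac{143}{25} + \frac{6915}{-610} = - \frac{143}{25} + 6915 \left(- \frac{1}{610}\right) = - \frac{143}{25} - \frac{1383}{122} = - \frac{52021}{3050}$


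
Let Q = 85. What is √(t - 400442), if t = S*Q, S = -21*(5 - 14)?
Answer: I*√384377 ≈ 619.98*I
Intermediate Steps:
S = 189 (S = -21*(-9) = 189)
t = 16065 (t = 189*85 = 16065)
√(t - 400442) = √(16065 - 400442) = √(-384377) = I*√384377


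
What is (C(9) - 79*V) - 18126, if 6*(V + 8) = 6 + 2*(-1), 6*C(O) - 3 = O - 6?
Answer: -52637/3 ≈ -17546.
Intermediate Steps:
C(O) = -1/2 + O/6 (C(O) = 1/2 + (O - 6)/6 = 1/2 + (-6 + O)/6 = 1/2 + (-1 + O/6) = -1/2 + O/6)
V = -22/3 (V = -8 + (6 + 2*(-1))/6 = -8 + (6 - 2)/6 = -8 + (1/6)*4 = -8 + 2/3 = -22/3 ≈ -7.3333)
(C(9) - 79*V) - 18126 = ((-1/2 + (1/6)*9) - 79*(-22/3)) - 18126 = ((-1/2 + 3/2) + 1738/3) - 18126 = (1 + 1738/3) - 18126 = 1741/3 - 18126 = -52637/3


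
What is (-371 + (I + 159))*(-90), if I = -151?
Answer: 32670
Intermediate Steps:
(-371 + (I + 159))*(-90) = (-371 + (-151 + 159))*(-90) = (-371 + 8)*(-90) = -363*(-90) = 32670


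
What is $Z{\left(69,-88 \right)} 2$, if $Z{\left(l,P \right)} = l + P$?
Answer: $-38$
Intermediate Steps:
$Z{\left(l,P \right)} = P + l$
$Z{\left(69,-88 \right)} 2 = \left(-88 + 69\right) 2 = \left(-19\right) 2 = -38$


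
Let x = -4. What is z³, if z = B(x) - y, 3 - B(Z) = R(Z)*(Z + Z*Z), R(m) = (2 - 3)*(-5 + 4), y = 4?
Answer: -2197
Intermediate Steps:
R(m) = 1 (R(m) = -1*(-1) = 1)
B(Z) = 3 - Z - Z² (B(Z) = 3 - (Z + Z*Z) = 3 - (Z + Z²) = 3 + (-Z - Z²) = 3 - Z - Z²)
z = -13 (z = (3 - 1*(-4) - 1*(-4)²) - 1*4 = (3 + 4 - 1*16) - 4 = (3 + 4 - 16) - 4 = -9 - 4 = -13)
z³ = (-13)³ = -2197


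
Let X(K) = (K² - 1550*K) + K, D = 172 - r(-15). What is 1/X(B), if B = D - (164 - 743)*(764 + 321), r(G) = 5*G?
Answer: 1/393990997806 ≈ 2.5381e-12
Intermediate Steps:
D = 247 (D = 172 - 5*(-15) = 172 - 1*(-75) = 172 + 75 = 247)
B = 628462 (B = 247 - (164 - 743)*(764 + 321) = 247 - (-579)*1085 = 247 - 1*(-628215) = 247 + 628215 = 628462)
X(K) = K² - 1549*K
1/X(B) = 1/(628462*(-1549 + 628462)) = 1/(628462*626913) = 1/393990997806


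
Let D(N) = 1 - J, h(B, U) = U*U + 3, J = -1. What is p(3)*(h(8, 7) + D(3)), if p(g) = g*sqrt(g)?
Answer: 162*sqrt(3) ≈ 280.59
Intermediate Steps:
h(B, U) = 3 + U**2 (h(B, U) = U**2 + 3 = 3 + U**2)
p(g) = g**(3/2)
D(N) = 2 (D(N) = 1 - 1*(-1) = 1 + 1 = 2)
p(3)*(h(8, 7) + D(3)) = 3**(3/2)*((3 + 7**2) + 2) = (3*sqrt(3))*((3 + 49) + 2) = (3*sqrt(3))*(52 + 2) = (3*sqrt(3))*54 = 162*sqrt(3)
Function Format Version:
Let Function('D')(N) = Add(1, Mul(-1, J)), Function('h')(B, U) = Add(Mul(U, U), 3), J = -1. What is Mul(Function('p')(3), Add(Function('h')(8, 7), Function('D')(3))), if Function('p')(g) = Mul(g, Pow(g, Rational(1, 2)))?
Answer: Mul(162, Pow(3, Rational(1, 2))) ≈ 280.59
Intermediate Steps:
Function('h')(B, U) = Add(3, Pow(U, 2)) (Function('h')(B, U) = Add(Pow(U, 2), 3) = Add(3, Pow(U, 2)))
Function('p')(g) = Pow(g, Rational(3, 2))
Function('D')(N) = 2 (Function('D')(N) = Add(1, Mul(-1, -1)) = Add(1, 1) = 2)
Mul(Function('p')(3), Add(Function('h')(8, 7), Function('D')(3))) = Mul(Pow(3, Rational(3, 2)), Add(Add(3, Pow(7, 2)), 2)) = Mul(Mul(3, Pow(3, Rational(1, 2))), Add(Add(3, 49), 2)) = Mul(Mul(3, Pow(3, Rational(1, 2))), Add(52, 2)) = Mul(Mul(3, Pow(3, Rational(1, 2))), 54) = Mul(162, Pow(3, Rational(1, 2)))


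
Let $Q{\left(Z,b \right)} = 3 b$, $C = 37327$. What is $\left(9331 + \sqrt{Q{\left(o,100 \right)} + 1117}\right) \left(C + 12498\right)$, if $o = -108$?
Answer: $464917075 + 49825 \sqrt{1417} \approx 4.6679 \cdot 10^{8}$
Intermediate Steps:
$\left(9331 + \sqrt{Q{\left(o,100 \right)} + 1117}\right) \left(C + 12498\right) = \left(9331 + \sqrt{3 \cdot 100 + 1117}\right) \left(37327 + 12498\right) = \left(9331 + \sqrt{300 + 1117}\right) 49825 = \left(9331 + \sqrt{1417}\right) 49825 = 464917075 + 49825 \sqrt{1417}$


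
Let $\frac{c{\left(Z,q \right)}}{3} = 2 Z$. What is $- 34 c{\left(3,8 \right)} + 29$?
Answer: $-583$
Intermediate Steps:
$c{\left(Z,q \right)} = 6 Z$ ($c{\left(Z,q \right)} = 3 \cdot 2 Z = 6 Z$)
$- 34 c{\left(3,8 \right)} + 29 = - 34 \cdot 6 \cdot 3 + 29 = \left(-34\right) 18 + 29 = -612 + 29 = -583$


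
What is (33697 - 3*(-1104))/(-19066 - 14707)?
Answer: -37009/33773 ≈ -1.0958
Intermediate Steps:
(33697 - 3*(-1104))/(-19066 - 14707) = (33697 + 3312)/(-33773) = 37009*(-1/33773) = -37009/33773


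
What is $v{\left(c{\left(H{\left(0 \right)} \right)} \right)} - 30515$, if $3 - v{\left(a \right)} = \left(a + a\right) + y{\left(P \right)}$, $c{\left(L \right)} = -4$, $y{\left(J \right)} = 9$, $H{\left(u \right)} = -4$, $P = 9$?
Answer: $-30513$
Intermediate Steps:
$v{\left(a \right)} = -6 - 2 a$ ($v{\left(a \right)} = 3 - \left(\left(a + a\right) + 9\right) = 3 - \left(2 a + 9\right) = 3 - \left(9 + 2 a\right) = -6 - 2 a$)
$v{\left(c{\left(H{\left(0 \right)} \right)} \right)} - 30515 = \left(-6 - -8\right) - 30515 = \left(-6 + 8\right) - 30515 = 2 - 30515 = -30513$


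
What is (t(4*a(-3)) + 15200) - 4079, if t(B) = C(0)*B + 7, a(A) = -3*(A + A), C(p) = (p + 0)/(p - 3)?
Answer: 11128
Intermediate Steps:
C(p) = p/(-3 + p)
a(A) = -6*A
t(B) = 7 (t(B) = (0/(-3 + 0))*B + 7 = (0/(-3))*B + 7 = (0*(-⅓))*B + 7 = 0*B + 7 = 0 + 7 = 7)
(t(4*a(-3)) + 15200) - 4079 = (7 + 15200) - 4079 = 15207 - 4079 = 11128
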